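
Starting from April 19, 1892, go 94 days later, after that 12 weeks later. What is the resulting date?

Adding 94 days from April 19, 1892:
April has 30 days, so 30 − 19 = 11 days remain after April 19, 1892; 94 − 11 = 83 left.
May 1892 has 31 days: 83 − 31 = 52 left.
June 1892 has 30 days: 52 − 30 = 22 left.
22 days into July 1892 → July 22, 1892.
Adding 12 weeks (= 84 days) from July 22, 1892:
July has 31 days, so 31 − 22 = 9 days remain after July 22, 1892; 84 − 9 = 75 left.
August 1892 has 31 days: 75 − 31 = 44 left.
September 1892 has 30 days: 44 − 30 = 14 left.
14 days into October 1892 → October 14, 1892.

October 14, 1892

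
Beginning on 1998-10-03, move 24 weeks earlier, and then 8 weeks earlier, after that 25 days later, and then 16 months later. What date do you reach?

Counting back 24 weeks (= 168 days) from October 3, 1998:
Going back 3 days from October 3, 1998 reaches the end of the previous month; 168 − 3 = 165 left.
September 1998 has 30 days: 165 − 30 = 135 left.
August 1998 has 31 days: 135 − 31 = 104 left.
July 1998 has 31 days: 104 − 31 = 73 left.
June 1998 has 30 days: 73 − 30 = 43 left.
May 1998 has 31 days: 43 − 31 = 12 left.
April 1998 has 30 days; 30 − 12 = 18 → April 18, 1998.
Going back 8 weeks (= 56 days) from April 18, 1998:
Going back 18 days from April 18, 1998 reaches the end of the previous month; 56 − 18 = 38 left.
March 1998 has 31 days: 38 − 31 = 7 left.
February 1998 has 28 days; 28 − 7 = 21 → February 21, 1998.
Counting forward 25 days from February 21, 1998:
February has 28 days, so 28 − 21 = 7 days remain after February 21, 1998; 25 − 7 = 18 left.
18 days into March 1998 → March 18, 1998.
Advancing 16 months from March 18, 1998:
month 3 + 16 = 19, which is month 7 of year 1999 → July 1999.
Day 18 is valid in July, giving July 18, 1999.

July 18, 1999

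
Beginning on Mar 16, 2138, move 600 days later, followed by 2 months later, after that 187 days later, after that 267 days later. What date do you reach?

April 4, 2141

Advancing 600 days from March 16, 2138:
March has 31 days, so 31 − 16 = 15 days remain after March 16, 2138; 600 − 15 = 585 left.
April 2138 has 30 days: 585 − 30 = 555 left.
May 2138 has 31 days: 555 − 31 = 524 left.
June 2138 has 30 days: 524 − 30 = 494 left.
July 2138 has 31 days: 494 − 31 = 463 left.
August 2138 has 31 days: 463 − 31 = 432 left.
September 2138 has 30 days: 432 − 30 = 402 left.
October 2138 has 31 days: 402 − 31 = 371 left.
November 2138 has 30 days: 371 − 30 = 341 left.
December 2138 has 31 days: 341 − 31 = 310 left.
January 2139 has 31 days: 310 − 31 = 279 left.
February 2139 has 28 days (2139 is not a leap year): 279 − 28 = 251 left.
March 2139 has 31 days: 251 − 31 = 220 left.
April 2139 has 30 days: 220 − 30 = 190 left.
May 2139 has 31 days: 190 − 31 = 159 left.
June 2139 has 30 days: 159 − 30 = 129 left.
July 2139 has 31 days: 129 − 31 = 98 left.
August 2139 has 31 days: 98 − 31 = 67 left.
September 2139 has 30 days: 67 − 30 = 37 left.
October 2139 has 31 days: 37 − 31 = 6 left.
6 days into November 2139 → November 6, 2139.
Counting forward 2 months from November 6, 2139:
month 11 + 2 = 13, which is month 1 of year 2140 → January 2140.
Day 6 is valid in January, giving January 6, 2140.
Counting forward 187 days from January 6, 2140:
January has 31 days, so 31 − 6 = 25 days remain after January 6, 2140; 187 − 25 = 162 left.
February 2140 has 29 days (2140 is a leap year): 162 − 29 = 133 left.
March 2140 has 31 days: 133 − 31 = 102 left.
April 2140 has 30 days: 102 − 30 = 72 left.
May 2140 has 31 days: 72 − 31 = 41 left.
June 2140 has 30 days: 41 − 30 = 11 left.
11 days into July 2140 → July 11, 2140.
Counting forward 267 days from July 11, 2140:
July has 31 days, so 31 − 11 = 20 days remain after July 11, 2140; 267 − 20 = 247 left.
August 2140 has 31 days: 247 − 31 = 216 left.
September 2140 has 30 days: 216 − 30 = 186 left.
October 2140 has 31 days: 186 − 31 = 155 left.
November 2140 has 30 days: 155 − 30 = 125 left.
December 2140 has 31 days: 125 − 31 = 94 left.
January 2141 has 31 days: 94 − 31 = 63 left.
February 2141 has 28 days (2141 is not a leap year): 63 − 28 = 35 left.
March 2141 has 31 days: 35 − 31 = 4 left.
4 days into April 2141 → April 4, 2141.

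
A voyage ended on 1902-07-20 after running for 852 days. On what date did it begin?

March 20, 1900

Counting back 852 days from July 20, 1902.
Going back 20 days from July 20, 1902 reaches the end of the previous month; 852 − 20 = 832 left.
June 1902 has 30 days: 832 − 30 = 802 left.
May 1902 has 31 days: 802 − 31 = 771 left.
April 1902 has 30 days: 771 − 30 = 741 left.
March 1902 has 31 days: 741 − 31 = 710 left.
February 1902 has 28 days (1902 is not a leap year): 710 − 28 = 682 left.
January 1902 has 31 days: 682 − 31 = 651 left.
December 1901 has 31 days: 651 − 31 = 620 left.
November 1901 has 30 days: 620 − 30 = 590 left.
October 1901 has 31 days: 590 − 31 = 559 left.
September 1901 has 30 days: 559 − 30 = 529 left.
August 1901 has 31 days: 529 − 31 = 498 left.
July 1901 has 31 days: 498 − 31 = 467 left.
June 1901 has 30 days: 467 − 30 = 437 left.
May 1901 has 31 days: 437 − 31 = 406 left.
April 1901 has 30 days: 406 − 30 = 376 left.
March 1901 has 31 days: 376 − 31 = 345 left.
February 1901 has 28 days (1901 is not a leap year): 345 − 28 = 317 left.
January 1901 has 31 days: 317 − 31 = 286 left.
December 1900 has 31 days: 286 − 31 = 255 left.
November 1900 has 30 days: 255 − 30 = 225 left.
October 1900 has 31 days: 225 − 31 = 194 left.
September 1900 has 30 days: 194 − 30 = 164 left.
August 1900 has 31 days: 164 − 31 = 133 left.
July 1900 has 31 days: 133 − 31 = 102 left.
June 1900 has 30 days: 102 − 30 = 72 left.
May 1900 has 31 days: 72 − 31 = 41 left.
April 1900 has 30 days: 41 − 30 = 11 left.
March 1900 has 31 days; 31 − 11 = 20 → March 20, 1900.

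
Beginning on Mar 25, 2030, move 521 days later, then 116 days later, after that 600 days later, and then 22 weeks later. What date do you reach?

Counting forward 521 days from March 25, 2030:
March has 31 days, so 31 − 25 = 6 days remain after March 25, 2030; 521 − 6 = 515 left.
April 2030 has 30 days: 515 − 30 = 485 left.
May 2030 has 31 days: 485 − 31 = 454 left.
June 2030 has 30 days: 454 − 30 = 424 left.
July 2030 has 31 days: 424 − 31 = 393 left.
August 2030 has 31 days: 393 − 31 = 362 left.
September 2030 has 30 days: 362 − 30 = 332 left.
October 2030 has 31 days: 332 − 31 = 301 left.
November 2030 has 30 days: 301 − 30 = 271 left.
December 2030 has 31 days: 271 − 31 = 240 left.
January 2031 has 31 days: 240 − 31 = 209 left.
February 2031 has 28 days (2031 is not a leap year): 209 − 28 = 181 left.
March 2031 has 31 days: 181 − 31 = 150 left.
April 2031 has 30 days: 150 − 30 = 120 left.
May 2031 has 31 days: 120 − 31 = 89 left.
June 2031 has 30 days: 89 − 30 = 59 left.
July 2031 has 31 days: 59 − 31 = 28 left.
28 days into August 2031 → August 28, 2031.
Adding 116 days from August 28, 2031:
August has 31 days, so 31 − 28 = 3 days remain after August 28, 2031; 116 − 3 = 113 left.
September 2031 has 30 days: 113 − 30 = 83 left.
October 2031 has 31 days: 83 − 31 = 52 left.
November 2031 has 30 days: 52 − 30 = 22 left.
22 days into December 2031 → December 22, 2031.
Advancing 600 days from December 22, 2031:
December has 31 days, so 31 − 22 = 9 days remain after December 22, 2031; 600 − 9 = 591 left.
January 2032 has 31 days: 591 − 31 = 560 left.
February 2032 has 29 days (2032 is a leap year): 560 − 29 = 531 left.
March 2032 has 31 days: 531 − 31 = 500 left.
April 2032 has 30 days: 500 − 30 = 470 left.
May 2032 has 31 days: 470 − 31 = 439 left.
June 2032 has 30 days: 439 − 30 = 409 left.
July 2032 has 31 days: 409 − 31 = 378 left.
August 2032 has 31 days: 378 − 31 = 347 left.
September 2032 has 30 days: 347 − 30 = 317 left.
October 2032 has 31 days: 317 − 31 = 286 left.
November 2032 has 30 days: 286 − 30 = 256 left.
December 2032 has 31 days: 256 − 31 = 225 left.
January 2033 has 31 days: 225 − 31 = 194 left.
February 2033 has 28 days (2033 is not a leap year): 194 − 28 = 166 left.
March 2033 has 31 days: 166 − 31 = 135 left.
April 2033 has 30 days: 135 − 30 = 105 left.
May 2033 has 31 days: 105 − 31 = 74 left.
June 2033 has 30 days: 74 − 30 = 44 left.
July 2033 has 31 days: 44 − 31 = 13 left.
13 days into August 2033 → August 13, 2033.
Advancing 22 weeks (= 154 days) from August 13, 2033:
August has 31 days, so 31 − 13 = 18 days remain after August 13, 2033; 154 − 18 = 136 left.
September 2033 has 30 days: 136 − 30 = 106 left.
October 2033 has 31 days: 106 − 31 = 75 left.
November 2033 has 30 days: 75 − 30 = 45 left.
December 2033 has 31 days: 45 − 31 = 14 left.
14 days into January 2034 → January 14, 2034.

January 14, 2034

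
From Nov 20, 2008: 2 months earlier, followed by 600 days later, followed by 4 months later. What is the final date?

September 13, 2010

Subtracting 2 months from November 20, 2008:
month 11 − 2 = 9 → September 2008.
Day 20 is valid in September, giving September 20, 2008.
Adding 600 days from September 20, 2008:
September has 30 days, so 30 − 20 = 10 days remain after September 20, 2008; 600 − 10 = 590 left.
October 2008 has 31 days: 590 − 31 = 559 left.
November 2008 has 30 days: 559 − 30 = 529 left.
December 2008 has 31 days: 529 − 31 = 498 left.
January 2009 has 31 days: 498 − 31 = 467 left.
February 2009 has 28 days (2009 is not a leap year): 467 − 28 = 439 left.
March 2009 has 31 days: 439 − 31 = 408 left.
April 2009 has 30 days: 408 − 30 = 378 left.
May 2009 has 31 days: 378 − 31 = 347 left.
June 2009 has 30 days: 347 − 30 = 317 left.
July 2009 has 31 days: 317 − 31 = 286 left.
August 2009 has 31 days: 286 − 31 = 255 left.
September 2009 has 30 days: 255 − 30 = 225 left.
October 2009 has 31 days: 225 − 31 = 194 left.
November 2009 has 30 days: 194 − 30 = 164 left.
December 2009 has 31 days: 164 − 31 = 133 left.
January 2010 has 31 days: 133 − 31 = 102 left.
February 2010 has 28 days (2010 is not a leap year): 102 − 28 = 74 left.
March 2010 has 31 days: 74 − 31 = 43 left.
April 2010 has 30 days: 43 − 30 = 13 left.
13 days into May 2010 → May 13, 2010.
Advancing 4 months from May 13, 2010:
month 5 + 4 = 9 → September 2010.
Day 13 is valid in September, giving September 13, 2010.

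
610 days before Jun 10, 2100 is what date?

Subtracting 610 days from June 10, 2100.
Going back 10 days from June 10, 2100 reaches the end of the previous month; 610 − 10 = 600 left.
May 2100 has 31 days: 600 − 31 = 569 left.
April 2100 has 30 days: 569 − 30 = 539 left.
March 2100 has 31 days: 539 − 31 = 508 left.
February 2100 has 28 days (2100 is not a leap year (divisible by 100 but not 400)): 508 − 28 = 480 left.
January 2100 has 31 days: 480 − 31 = 449 left.
December 2099 has 31 days: 449 − 31 = 418 left.
November 2099 has 30 days: 418 − 30 = 388 left.
October 2099 has 31 days: 388 − 31 = 357 left.
September 2099 has 30 days: 357 − 30 = 327 left.
August 2099 has 31 days: 327 − 31 = 296 left.
July 2099 has 31 days: 296 − 31 = 265 left.
June 2099 has 30 days: 265 − 30 = 235 left.
May 2099 has 31 days: 235 − 31 = 204 left.
April 2099 has 30 days: 204 − 30 = 174 left.
March 2099 has 31 days: 174 − 31 = 143 left.
February 2099 has 28 days (2099 is not a leap year): 143 − 28 = 115 left.
January 2099 has 31 days: 115 − 31 = 84 left.
December 2098 has 31 days: 84 − 31 = 53 left.
November 2098 has 30 days: 53 − 30 = 23 left.
October 2098 has 31 days; 31 − 23 = 8 → October 8, 2098.

October 8, 2098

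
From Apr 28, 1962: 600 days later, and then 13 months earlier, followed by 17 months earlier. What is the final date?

June 19, 1961

Counting forward 600 days from April 28, 1962:
April has 30 days, so 30 − 28 = 2 days remain after April 28, 1962; 600 − 2 = 598 left.
May 1962 has 31 days: 598 − 31 = 567 left.
June 1962 has 30 days: 567 − 30 = 537 left.
July 1962 has 31 days: 537 − 31 = 506 left.
August 1962 has 31 days: 506 − 31 = 475 left.
September 1962 has 30 days: 475 − 30 = 445 left.
October 1962 has 31 days: 445 − 31 = 414 left.
November 1962 has 30 days: 414 − 30 = 384 left.
December 1962 has 31 days: 384 − 31 = 353 left.
January 1963 has 31 days: 353 − 31 = 322 left.
February 1963 has 28 days (1963 is not a leap year): 322 − 28 = 294 left.
March 1963 has 31 days: 294 − 31 = 263 left.
April 1963 has 30 days: 263 − 30 = 233 left.
May 1963 has 31 days: 233 − 31 = 202 left.
June 1963 has 30 days: 202 − 30 = 172 left.
July 1963 has 31 days: 172 − 31 = 141 left.
August 1963 has 31 days: 141 − 31 = 110 left.
September 1963 has 30 days: 110 − 30 = 80 left.
October 1963 has 31 days: 80 − 31 = 49 left.
November 1963 has 30 days: 49 − 30 = 19 left.
19 days into December 1963 → December 19, 1963.
Counting back 13 months from December 19, 1963:
month 12 − 13 = -1, which is month 11 of year 1962 → November 1962.
Day 19 is valid in November, giving November 19, 1962.
Subtracting 17 months from November 19, 1962:
month 11 − 17 = -6, which is month 6 of year 1961 → June 1961.
Day 19 is valid in June, giving June 19, 1961.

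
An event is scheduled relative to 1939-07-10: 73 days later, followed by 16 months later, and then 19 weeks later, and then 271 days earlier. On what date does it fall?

September 5, 1940

Counting forward 73 days from July 10, 1939:
July has 31 days, so 31 − 10 = 21 days remain after July 10, 1939; 73 − 21 = 52 left.
August 1939 has 31 days: 52 − 31 = 21 left.
21 days into September 1939 → September 21, 1939.
Counting forward 16 months from September 21, 1939:
month 9 + 16 = 25, which is month 1 of year 1941 → January 1941.
Day 21 is valid in January, giving January 21, 1941.
Counting forward 19 weeks (= 133 days) from January 21, 1941:
January has 31 days, so 31 − 21 = 10 days remain after January 21, 1941; 133 − 10 = 123 left.
February 1941 has 28 days (1941 is not a leap year): 123 − 28 = 95 left.
March 1941 has 31 days: 95 − 31 = 64 left.
April 1941 has 30 days: 64 − 30 = 34 left.
May 1941 has 31 days: 34 − 31 = 3 left.
3 days into June 1941 → June 3, 1941.
Subtracting 271 days from June 3, 1941:
Going back 3 days from June 3, 1941 reaches the end of the previous month; 271 − 3 = 268 left.
May 1941 has 31 days: 268 − 31 = 237 left.
April 1941 has 30 days: 237 − 30 = 207 left.
March 1941 has 31 days: 207 − 31 = 176 left.
February 1941 has 28 days (1941 is not a leap year): 176 − 28 = 148 left.
January 1941 has 31 days: 148 − 31 = 117 left.
December 1940 has 31 days: 117 − 31 = 86 left.
November 1940 has 30 days: 86 − 30 = 56 left.
October 1940 has 31 days: 56 − 31 = 25 left.
September 1940 has 30 days; 30 − 25 = 5 → September 5, 1940.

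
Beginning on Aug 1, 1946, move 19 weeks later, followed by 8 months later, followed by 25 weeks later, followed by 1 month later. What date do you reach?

Advancing 19 weeks (= 133 days) from August 1, 1946:
August has 31 days, so 31 − 1 = 30 days remain after August 1, 1946; 133 − 30 = 103 left.
September 1946 has 30 days: 103 − 30 = 73 left.
October 1946 has 31 days: 73 − 31 = 42 left.
November 1946 has 30 days: 42 − 30 = 12 left.
12 days into December 1946 → December 12, 1946.
Adding 8 months from December 12, 1946:
month 12 + 8 = 20, which is month 8 of year 1947 → August 1947.
Day 12 is valid in August, giving August 12, 1947.
Adding 25 weeks (= 175 days) from August 12, 1947:
August has 31 days, so 31 − 12 = 19 days remain after August 12, 1947; 175 − 19 = 156 left.
September 1947 has 30 days: 156 − 30 = 126 left.
October 1947 has 31 days: 126 − 31 = 95 left.
November 1947 has 30 days: 95 − 30 = 65 left.
December 1947 has 31 days: 65 − 31 = 34 left.
January 1948 has 31 days: 34 − 31 = 3 left.
3 days into February 1948 → February 3, 1948.
Adding 1 month from February 3, 1948:
month 2 + 1 = 3 → March 1948.
Day 3 is valid in March, giving March 3, 1948.

March 3, 1948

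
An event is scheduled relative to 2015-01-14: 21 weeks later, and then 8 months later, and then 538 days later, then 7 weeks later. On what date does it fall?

September 19, 2017

Adding 21 weeks (= 147 days) from January 14, 2015:
January has 31 days, so 31 − 14 = 17 days remain after January 14, 2015; 147 − 17 = 130 left.
February 2015 has 28 days (2015 is not a leap year): 130 − 28 = 102 left.
March 2015 has 31 days: 102 − 31 = 71 left.
April 2015 has 30 days: 71 − 30 = 41 left.
May 2015 has 31 days: 41 − 31 = 10 left.
10 days into June 2015 → June 10, 2015.
Counting forward 8 months from June 10, 2015:
month 6 + 8 = 14, which is month 2 of year 2016 → February 2016.
Day 10 is valid in February, giving February 10, 2016.
Advancing 538 days from February 10, 2016:
February has 29 days, so 29 − 10 = 19 days remain after February 10, 2016; 538 − 19 = 519 left.
March 2016 has 31 days: 519 − 31 = 488 left.
April 2016 has 30 days: 488 − 30 = 458 left.
May 2016 has 31 days: 458 − 31 = 427 left.
June 2016 has 30 days: 427 − 30 = 397 left.
July 2016 has 31 days: 397 − 31 = 366 left.
August 2016 has 31 days: 366 − 31 = 335 left.
September 2016 has 30 days: 335 − 30 = 305 left.
October 2016 has 31 days: 305 − 31 = 274 left.
November 2016 has 30 days: 274 − 30 = 244 left.
December 2016 has 31 days: 244 − 31 = 213 left.
January 2017 has 31 days: 213 − 31 = 182 left.
February 2017 has 28 days (2017 is not a leap year): 182 − 28 = 154 left.
March 2017 has 31 days: 154 − 31 = 123 left.
April 2017 has 30 days: 123 − 30 = 93 left.
May 2017 has 31 days: 93 − 31 = 62 left.
June 2017 has 30 days: 62 − 30 = 32 left.
July 2017 has 31 days: 32 − 31 = 1 left.
1 day into August 2017 → August 1, 2017.
Counting forward 7 weeks (= 49 days) from August 1, 2017:
August has 31 days, so 31 − 1 = 30 days remain after August 1, 2017; 49 − 30 = 19 left.
19 days into September 2017 → September 19, 2017.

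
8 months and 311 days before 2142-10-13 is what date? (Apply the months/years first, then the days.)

Counting back 8 months and 311 days from October 13, 2142: first the month/year part, then the days.
month 10 − 8 = 2 → February 2142.
Day 13 is valid in February, giving February 13, 2142.
Now subtract 311 days from February 13, 2142.
Going back 13 days from February 13, 2142 reaches the end of the previous month; 311 − 13 = 298 left.
January 2142 has 31 days: 298 − 31 = 267 left.
December 2141 has 31 days: 267 − 31 = 236 left.
November 2141 has 30 days: 236 − 30 = 206 left.
October 2141 has 31 days: 206 − 31 = 175 left.
September 2141 has 30 days: 175 − 30 = 145 left.
August 2141 has 31 days: 145 − 31 = 114 left.
July 2141 has 31 days: 114 − 31 = 83 left.
June 2141 has 30 days: 83 − 30 = 53 left.
May 2141 has 31 days: 53 − 31 = 22 left.
April 2141 has 30 days; 30 − 22 = 8 → April 8, 2141.

April 8, 2141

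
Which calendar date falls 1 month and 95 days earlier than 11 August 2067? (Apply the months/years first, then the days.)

Going back 1 month and 95 days from August 11, 2067: first the month/year part, then the days.
month 8 − 1 = 7 → July 2067.
Day 11 is valid in July, giving July 11, 2067.
Now subtract 95 days from July 11, 2067.
Going back 11 days from July 11, 2067 reaches the end of the previous month; 95 − 11 = 84 left.
June 2067 has 30 days: 84 − 30 = 54 left.
May 2067 has 31 days: 54 − 31 = 23 left.
April 2067 has 30 days; 30 − 23 = 7 → April 7, 2067.

April 7, 2067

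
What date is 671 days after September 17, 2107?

July 19, 2109

Advancing 671 days from September 17, 2107.
September has 30 days, so 30 − 17 = 13 days remain after September 17, 2107; 671 − 13 = 658 left.
October 2107 has 31 days: 658 − 31 = 627 left.
November 2107 has 30 days: 627 − 30 = 597 left.
December 2107 has 31 days: 597 − 31 = 566 left.
January 2108 has 31 days: 566 − 31 = 535 left.
February 2108 has 29 days (2108 is a leap year): 535 − 29 = 506 left.
March 2108 has 31 days: 506 − 31 = 475 left.
April 2108 has 30 days: 475 − 30 = 445 left.
May 2108 has 31 days: 445 − 31 = 414 left.
June 2108 has 30 days: 414 − 30 = 384 left.
July 2108 has 31 days: 384 − 31 = 353 left.
August 2108 has 31 days: 353 − 31 = 322 left.
September 2108 has 30 days: 322 − 30 = 292 left.
October 2108 has 31 days: 292 − 31 = 261 left.
November 2108 has 30 days: 261 − 30 = 231 left.
December 2108 has 31 days: 231 − 31 = 200 left.
January 2109 has 31 days: 200 − 31 = 169 left.
February 2109 has 28 days (2109 is not a leap year): 169 − 28 = 141 left.
March 2109 has 31 days: 141 − 31 = 110 left.
April 2109 has 30 days: 110 − 30 = 80 left.
May 2109 has 31 days: 80 − 31 = 49 left.
June 2109 has 30 days: 49 − 30 = 19 left.
19 days into July 2109 → July 19, 2109.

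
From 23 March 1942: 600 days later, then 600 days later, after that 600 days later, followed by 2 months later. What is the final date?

April 25, 1947

Advancing 600 days from March 23, 1942:
March has 31 days, so 31 − 23 = 8 days remain after March 23, 1942; 600 − 8 = 592 left.
April 1942 has 30 days: 592 − 30 = 562 left.
May 1942 has 31 days: 562 − 31 = 531 left.
June 1942 has 30 days: 531 − 30 = 501 left.
July 1942 has 31 days: 501 − 31 = 470 left.
August 1942 has 31 days: 470 − 31 = 439 left.
September 1942 has 30 days: 439 − 30 = 409 left.
October 1942 has 31 days: 409 − 31 = 378 left.
November 1942 has 30 days: 378 − 30 = 348 left.
December 1942 has 31 days: 348 − 31 = 317 left.
January 1943 has 31 days: 317 − 31 = 286 left.
February 1943 has 28 days (1943 is not a leap year): 286 − 28 = 258 left.
March 1943 has 31 days: 258 − 31 = 227 left.
April 1943 has 30 days: 227 − 30 = 197 left.
May 1943 has 31 days: 197 − 31 = 166 left.
June 1943 has 30 days: 166 − 30 = 136 left.
July 1943 has 31 days: 136 − 31 = 105 left.
August 1943 has 31 days: 105 − 31 = 74 left.
September 1943 has 30 days: 74 − 30 = 44 left.
October 1943 has 31 days: 44 − 31 = 13 left.
13 days into November 1943 → November 13, 1943.
Advancing 600 days from November 13, 1943:
November has 30 days, so 30 − 13 = 17 days remain after November 13, 1943; 600 − 17 = 583 left.
December 1943 has 31 days: 583 − 31 = 552 left.
January 1944 has 31 days: 552 − 31 = 521 left.
February 1944 has 29 days (1944 is a leap year): 521 − 29 = 492 left.
March 1944 has 31 days: 492 − 31 = 461 left.
April 1944 has 30 days: 461 − 30 = 431 left.
May 1944 has 31 days: 431 − 31 = 400 left.
June 1944 has 30 days: 400 − 30 = 370 left.
July 1944 has 31 days: 370 − 31 = 339 left.
August 1944 has 31 days: 339 − 31 = 308 left.
September 1944 has 30 days: 308 − 30 = 278 left.
October 1944 has 31 days: 278 − 31 = 247 left.
November 1944 has 30 days: 247 − 30 = 217 left.
December 1944 has 31 days: 217 − 31 = 186 left.
January 1945 has 31 days: 186 − 31 = 155 left.
February 1945 has 28 days (1945 is not a leap year): 155 − 28 = 127 left.
March 1945 has 31 days: 127 − 31 = 96 left.
April 1945 has 30 days: 96 − 30 = 66 left.
May 1945 has 31 days: 66 − 31 = 35 left.
June 1945 has 30 days: 35 − 30 = 5 left.
5 days into July 1945 → July 5, 1945.
Adding 600 days from July 5, 1945:
July has 31 days, so 31 − 5 = 26 days remain after July 5, 1945; 600 − 26 = 574 left.
August 1945 has 31 days: 574 − 31 = 543 left.
September 1945 has 30 days: 543 − 30 = 513 left.
October 1945 has 31 days: 513 − 31 = 482 left.
November 1945 has 30 days: 482 − 30 = 452 left.
December 1945 has 31 days: 452 − 31 = 421 left.
January 1946 has 31 days: 421 − 31 = 390 left.
February 1946 has 28 days (1946 is not a leap year): 390 − 28 = 362 left.
March 1946 has 31 days: 362 − 31 = 331 left.
April 1946 has 30 days: 331 − 30 = 301 left.
May 1946 has 31 days: 301 − 31 = 270 left.
June 1946 has 30 days: 270 − 30 = 240 left.
July 1946 has 31 days: 240 − 31 = 209 left.
August 1946 has 31 days: 209 − 31 = 178 left.
September 1946 has 30 days: 178 − 30 = 148 left.
October 1946 has 31 days: 148 − 31 = 117 left.
November 1946 has 30 days: 117 − 30 = 87 left.
December 1946 has 31 days: 87 − 31 = 56 left.
January 1947 has 31 days: 56 − 31 = 25 left.
25 days into February 1947 → February 25, 1947.
Counting forward 2 months from February 25, 1947:
month 2 + 2 = 4 → April 1947.
Day 25 is valid in April, giving April 25, 1947.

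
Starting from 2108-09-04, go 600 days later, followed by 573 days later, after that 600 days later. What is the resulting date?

July 13, 2113

Counting forward 600 days from September 4, 2108:
September has 30 days, so 30 − 4 = 26 days remain after September 4, 2108; 600 − 26 = 574 left.
October 2108 has 31 days: 574 − 31 = 543 left.
November 2108 has 30 days: 543 − 30 = 513 left.
December 2108 has 31 days: 513 − 31 = 482 left.
January 2109 has 31 days: 482 − 31 = 451 left.
February 2109 has 28 days (2109 is not a leap year): 451 − 28 = 423 left.
March 2109 has 31 days: 423 − 31 = 392 left.
April 2109 has 30 days: 392 − 30 = 362 left.
May 2109 has 31 days: 362 − 31 = 331 left.
June 2109 has 30 days: 331 − 30 = 301 left.
July 2109 has 31 days: 301 − 31 = 270 left.
August 2109 has 31 days: 270 − 31 = 239 left.
September 2109 has 30 days: 239 − 30 = 209 left.
October 2109 has 31 days: 209 − 31 = 178 left.
November 2109 has 30 days: 178 − 30 = 148 left.
December 2109 has 31 days: 148 − 31 = 117 left.
January 2110 has 31 days: 117 − 31 = 86 left.
February 2110 has 28 days (2110 is not a leap year): 86 − 28 = 58 left.
March 2110 has 31 days: 58 − 31 = 27 left.
27 days into April 2110 → April 27, 2110.
Adding 573 days from April 27, 2110:
April has 30 days, so 30 − 27 = 3 days remain after April 27, 2110; 573 − 3 = 570 left.
May 2110 has 31 days: 570 − 31 = 539 left.
June 2110 has 30 days: 539 − 30 = 509 left.
July 2110 has 31 days: 509 − 31 = 478 left.
August 2110 has 31 days: 478 − 31 = 447 left.
September 2110 has 30 days: 447 − 30 = 417 left.
October 2110 has 31 days: 417 − 31 = 386 left.
November 2110 has 30 days: 386 − 30 = 356 left.
December 2110 has 31 days: 356 − 31 = 325 left.
January 2111 has 31 days: 325 − 31 = 294 left.
February 2111 has 28 days (2111 is not a leap year): 294 − 28 = 266 left.
March 2111 has 31 days: 266 − 31 = 235 left.
April 2111 has 30 days: 235 − 30 = 205 left.
May 2111 has 31 days: 205 − 31 = 174 left.
June 2111 has 30 days: 174 − 30 = 144 left.
July 2111 has 31 days: 144 − 31 = 113 left.
August 2111 has 31 days: 113 − 31 = 82 left.
September 2111 has 30 days: 82 − 30 = 52 left.
October 2111 has 31 days: 52 − 31 = 21 left.
21 days into November 2111 → November 21, 2111.
Advancing 600 days from November 21, 2111:
November has 30 days, so 30 − 21 = 9 days remain after November 21, 2111; 600 − 9 = 591 left.
December 2111 has 31 days: 591 − 31 = 560 left.
January 2112 has 31 days: 560 − 31 = 529 left.
February 2112 has 29 days (2112 is a leap year): 529 − 29 = 500 left.
March 2112 has 31 days: 500 − 31 = 469 left.
April 2112 has 30 days: 469 − 30 = 439 left.
May 2112 has 31 days: 439 − 31 = 408 left.
June 2112 has 30 days: 408 − 30 = 378 left.
July 2112 has 31 days: 378 − 31 = 347 left.
August 2112 has 31 days: 347 − 31 = 316 left.
September 2112 has 30 days: 316 − 30 = 286 left.
October 2112 has 31 days: 286 − 31 = 255 left.
November 2112 has 30 days: 255 − 30 = 225 left.
December 2112 has 31 days: 225 − 31 = 194 left.
January 2113 has 31 days: 194 − 31 = 163 left.
February 2113 has 28 days (2113 is not a leap year): 163 − 28 = 135 left.
March 2113 has 31 days: 135 − 31 = 104 left.
April 2113 has 30 days: 104 − 30 = 74 left.
May 2113 has 31 days: 74 − 31 = 43 left.
June 2113 has 30 days: 43 − 30 = 13 left.
13 days into July 2113 → July 13, 2113.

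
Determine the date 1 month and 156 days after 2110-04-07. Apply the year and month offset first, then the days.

October 10, 2110

Advancing 1 month and 156 days from April 7, 2110: first the month/year part, then the days.
month 4 + 1 = 5 → May 2110.
Day 7 is valid in May, giving May 7, 2110.
Now add 156 days from May 7, 2110.
May has 31 days, so 31 − 7 = 24 days remain after May 7, 2110; 156 − 24 = 132 left.
June 2110 has 30 days: 132 − 30 = 102 left.
July 2110 has 31 days: 102 − 31 = 71 left.
August 2110 has 31 days: 71 − 31 = 40 left.
September 2110 has 30 days: 40 − 30 = 10 left.
10 days into October 2110 → October 10, 2110.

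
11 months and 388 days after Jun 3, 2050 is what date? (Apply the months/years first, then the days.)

May 25, 2052

Adding 11 months and 388 days from June 3, 2050: first the month/year part, then the days.
month 6 + 11 = 17, which is month 5 of year 2051 → May 2051.
Day 3 is valid in May, giving May 3, 2051.
Now add 388 days from May 3, 2051.
May has 31 days, so 31 − 3 = 28 days remain after May 3, 2051; 388 − 28 = 360 left.
June 2051 has 30 days: 360 − 30 = 330 left.
July 2051 has 31 days: 330 − 31 = 299 left.
August 2051 has 31 days: 299 − 31 = 268 left.
September 2051 has 30 days: 268 − 30 = 238 left.
October 2051 has 31 days: 238 − 31 = 207 left.
November 2051 has 30 days: 207 − 30 = 177 left.
December 2051 has 31 days: 177 − 31 = 146 left.
January 2052 has 31 days: 146 − 31 = 115 left.
February 2052 has 29 days (2052 is a leap year): 115 − 29 = 86 left.
March 2052 has 31 days: 86 − 31 = 55 left.
April 2052 has 30 days: 55 − 30 = 25 left.
25 days into May 2052 → May 25, 2052.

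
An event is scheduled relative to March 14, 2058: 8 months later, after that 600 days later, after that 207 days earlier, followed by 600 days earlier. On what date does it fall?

Advancing 8 months from March 14, 2058:
month 3 + 8 = 11 → November 2058.
Day 14 is valid in November, giving November 14, 2058.
Advancing 600 days from November 14, 2058:
November has 30 days, so 30 − 14 = 16 days remain after November 14, 2058; 600 − 16 = 584 left.
December 2058 has 31 days: 584 − 31 = 553 left.
January 2059 has 31 days: 553 − 31 = 522 left.
February 2059 has 28 days (2059 is not a leap year): 522 − 28 = 494 left.
March 2059 has 31 days: 494 − 31 = 463 left.
April 2059 has 30 days: 463 − 30 = 433 left.
May 2059 has 31 days: 433 − 31 = 402 left.
June 2059 has 30 days: 402 − 30 = 372 left.
July 2059 has 31 days: 372 − 31 = 341 left.
August 2059 has 31 days: 341 − 31 = 310 left.
September 2059 has 30 days: 310 − 30 = 280 left.
October 2059 has 31 days: 280 − 31 = 249 left.
November 2059 has 30 days: 249 − 30 = 219 left.
December 2059 has 31 days: 219 − 31 = 188 left.
January 2060 has 31 days: 188 − 31 = 157 left.
February 2060 has 29 days (2060 is a leap year): 157 − 29 = 128 left.
March 2060 has 31 days: 128 − 31 = 97 left.
April 2060 has 30 days: 97 − 30 = 67 left.
May 2060 has 31 days: 67 − 31 = 36 left.
June 2060 has 30 days: 36 − 30 = 6 left.
6 days into July 2060 → July 6, 2060.
Subtracting 207 days from July 6, 2060:
Going back 6 days from July 6, 2060 reaches the end of the previous month; 207 − 6 = 201 left.
June 2060 has 30 days: 201 − 30 = 171 left.
May 2060 has 31 days: 171 − 31 = 140 left.
April 2060 has 30 days: 140 − 30 = 110 left.
March 2060 has 31 days: 110 − 31 = 79 left.
February 2060 has 29 days (2060 is a leap year): 79 − 29 = 50 left.
January 2060 has 31 days: 50 − 31 = 19 left.
December 2059 has 31 days; 31 − 19 = 12 → December 12, 2059.
Counting back 600 days from December 12, 2059:
Going back 12 days from December 12, 2059 reaches the end of the previous month; 600 − 12 = 588 left.
November 2059 has 30 days: 588 − 30 = 558 left.
October 2059 has 31 days: 558 − 31 = 527 left.
September 2059 has 30 days: 527 − 30 = 497 left.
August 2059 has 31 days: 497 − 31 = 466 left.
July 2059 has 31 days: 466 − 31 = 435 left.
June 2059 has 30 days: 435 − 30 = 405 left.
May 2059 has 31 days: 405 − 31 = 374 left.
April 2059 has 30 days: 374 − 30 = 344 left.
March 2059 has 31 days: 344 − 31 = 313 left.
February 2059 has 28 days (2059 is not a leap year): 313 − 28 = 285 left.
January 2059 has 31 days: 285 − 31 = 254 left.
December 2058 has 31 days: 254 − 31 = 223 left.
November 2058 has 30 days: 223 − 30 = 193 left.
October 2058 has 31 days: 193 − 31 = 162 left.
September 2058 has 30 days: 162 − 30 = 132 left.
August 2058 has 31 days: 132 − 31 = 101 left.
July 2058 has 31 days: 101 − 31 = 70 left.
June 2058 has 30 days: 70 − 30 = 40 left.
May 2058 has 31 days: 40 − 31 = 9 left.
April 2058 has 30 days; 30 − 9 = 21 → April 21, 2058.

April 21, 2058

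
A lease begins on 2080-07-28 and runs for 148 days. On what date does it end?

December 23, 2080

Advancing 148 days from July 28, 2080.
July has 31 days, so 31 − 28 = 3 days remain after July 28, 2080; 148 − 3 = 145 left.
August 2080 has 31 days: 145 − 31 = 114 left.
September 2080 has 30 days: 114 − 30 = 84 left.
October 2080 has 31 days: 84 − 31 = 53 left.
November 2080 has 30 days: 53 − 30 = 23 left.
23 days into December 2080 → December 23, 2080.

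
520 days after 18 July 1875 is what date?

Advancing 520 days from July 18, 1875.
July has 31 days, so 31 − 18 = 13 days remain after July 18, 1875; 520 − 13 = 507 left.
August 1875 has 31 days: 507 − 31 = 476 left.
September 1875 has 30 days: 476 − 30 = 446 left.
October 1875 has 31 days: 446 − 31 = 415 left.
November 1875 has 30 days: 415 − 30 = 385 left.
December 1875 has 31 days: 385 − 31 = 354 left.
January 1876 has 31 days: 354 − 31 = 323 left.
February 1876 has 29 days (1876 is a leap year): 323 − 29 = 294 left.
March 1876 has 31 days: 294 − 31 = 263 left.
April 1876 has 30 days: 263 − 30 = 233 left.
May 1876 has 31 days: 233 − 31 = 202 left.
June 1876 has 30 days: 202 − 30 = 172 left.
July 1876 has 31 days: 172 − 31 = 141 left.
August 1876 has 31 days: 141 − 31 = 110 left.
September 1876 has 30 days: 110 − 30 = 80 left.
October 1876 has 31 days: 80 − 31 = 49 left.
November 1876 has 30 days: 49 − 30 = 19 left.
19 days into December 1876 → December 19, 1876.

December 19, 1876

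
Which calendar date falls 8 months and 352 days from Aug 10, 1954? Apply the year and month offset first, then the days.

March 27, 1956

Counting forward 8 months and 352 days from August 10, 1954: first the month/year part, then the days.
month 8 + 8 = 16, which is month 4 of year 1955 → April 1955.
Day 10 is valid in April, giving April 10, 1955.
Now add 352 days from April 10, 1955.
April has 30 days, so 30 − 10 = 20 days remain after April 10, 1955; 352 − 20 = 332 left.
May 1955 has 31 days: 332 − 31 = 301 left.
June 1955 has 30 days: 301 − 30 = 271 left.
July 1955 has 31 days: 271 − 31 = 240 left.
August 1955 has 31 days: 240 − 31 = 209 left.
September 1955 has 30 days: 209 − 30 = 179 left.
October 1955 has 31 days: 179 − 31 = 148 left.
November 1955 has 30 days: 148 − 30 = 118 left.
December 1955 has 31 days: 118 − 31 = 87 left.
January 1956 has 31 days: 87 − 31 = 56 left.
February 1956 has 29 days (1956 is a leap year): 56 − 29 = 27 left.
27 days into March 1956 → March 27, 1956.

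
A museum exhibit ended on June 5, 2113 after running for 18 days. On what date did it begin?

Going back 18 days from June 5, 2113.
Going back 5 days from June 5, 2113 reaches the end of the previous month; 18 − 5 = 13 left.
May 2113 has 31 days; 31 − 13 = 18 → May 18, 2113.

May 18, 2113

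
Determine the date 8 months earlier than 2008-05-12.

September 12, 2007

Going back 8 months from May 12, 2008.
month 5 − 8 = -3, which is month 9 of year 2007 → September 2007.
Day 12 is valid in September, giving September 12, 2007.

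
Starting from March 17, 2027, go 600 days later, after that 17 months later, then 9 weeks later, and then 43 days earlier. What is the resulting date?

April 26, 2030

Advancing 600 days from March 17, 2027:
March has 31 days, so 31 − 17 = 14 days remain after March 17, 2027; 600 − 14 = 586 left.
April 2027 has 30 days: 586 − 30 = 556 left.
May 2027 has 31 days: 556 − 31 = 525 left.
June 2027 has 30 days: 525 − 30 = 495 left.
July 2027 has 31 days: 495 − 31 = 464 left.
August 2027 has 31 days: 464 − 31 = 433 left.
September 2027 has 30 days: 433 − 30 = 403 left.
October 2027 has 31 days: 403 − 31 = 372 left.
November 2027 has 30 days: 372 − 30 = 342 left.
December 2027 has 31 days: 342 − 31 = 311 left.
January 2028 has 31 days: 311 − 31 = 280 left.
February 2028 has 29 days (2028 is a leap year): 280 − 29 = 251 left.
March 2028 has 31 days: 251 − 31 = 220 left.
April 2028 has 30 days: 220 − 30 = 190 left.
May 2028 has 31 days: 190 − 31 = 159 left.
June 2028 has 30 days: 159 − 30 = 129 left.
July 2028 has 31 days: 129 − 31 = 98 left.
August 2028 has 31 days: 98 − 31 = 67 left.
September 2028 has 30 days: 67 − 30 = 37 left.
October 2028 has 31 days: 37 − 31 = 6 left.
6 days into November 2028 → November 6, 2028.
Advancing 17 months from November 6, 2028:
month 11 + 17 = 28, which is month 4 of year 2030 → April 2030.
Day 6 is valid in April, giving April 6, 2030.
Adding 9 weeks (= 63 days) from April 6, 2030:
April has 30 days, so 30 − 6 = 24 days remain after April 6, 2030; 63 − 24 = 39 left.
May 2030 has 31 days: 39 − 31 = 8 left.
8 days into June 2030 → June 8, 2030.
Subtracting 43 days from June 8, 2030:
Going back 8 days from June 8, 2030 reaches the end of the previous month; 43 − 8 = 35 left.
May 2030 has 31 days: 35 − 31 = 4 left.
April 2030 has 30 days; 30 − 4 = 26 → April 26, 2030.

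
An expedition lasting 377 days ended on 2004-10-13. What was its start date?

Going back 377 days from October 13, 2004.
Going back 13 days from October 13, 2004 reaches the end of the previous month; 377 − 13 = 364 left.
September 2004 has 30 days: 364 − 30 = 334 left.
August 2004 has 31 days: 334 − 31 = 303 left.
July 2004 has 31 days: 303 − 31 = 272 left.
June 2004 has 30 days: 272 − 30 = 242 left.
May 2004 has 31 days: 242 − 31 = 211 left.
April 2004 has 30 days: 211 − 30 = 181 left.
March 2004 has 31 days: 181 − 31 = 150 left.
February 2004 has 29 days (2004 is a leap year): 150 − 29 = 121 left.
January 2004 has 31 days: 121 − 31 = 90 left.
December 2003 has 31 days: 90 − 31 = 59 left.
November 2003 has 30 days: 59 − 30 = 29 left.
October 2003 has 31 days; 31 − 29 = 2 → October 2, 2003.

October 2, 2003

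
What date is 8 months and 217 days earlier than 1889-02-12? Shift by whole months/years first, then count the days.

November 8, 1887

Going back 8 months and 217 days from February 12, 1889: first the month/year part, then the days.
month 2 − 8 = -6, which is month 6 of year 1888 → June 1888.
Day 12 is valid in June, giving June 12, 1888.
Now subtract 217 days from June 12, 1888.
Going back 12 days from June 12, 1888 reaches the end of the previous month; 217 − 12 = 205 left.
May 1888 has 31 days: 205 − 31 = 174 left.
April 1888 has 30 days: 174 − 30 = 144 left.
March 1888 has 31 days: 144 − 31 = 113 left.
February 1888 has 29 days (1888 is a leap year): 113 − 29 = 84 left.
January 1888 has 31 days: 84 − 31 = 53 left.
December 1887 has 31 days: 53 − 31 = 22 left.
November 1887 has 30 days; 30 − 22 = 8 → November 8, 1887.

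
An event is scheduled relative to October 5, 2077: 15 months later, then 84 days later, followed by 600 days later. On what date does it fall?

November 19, 2080

Adding 15 months from October 5, 2077:
month 10 + 15 = 25, which is month 1 of year 2079 → January 2079.
Day 5 is valid in January, giving January 5, 2079.
Adding 84 days from January 5, 2079:
January has 31 days, so 31 − 5 = 26 days remain after January 5, 2079; 84 − 26 = 58 left.
February 2079 has 28 days (2079 is not a leap year): 58 − 28 = 30 left.
30 days into March 2079 → March 30, 2079.
Advancing 600 days from March 30, 2079:
March has 31 days, so 31 − 30 = 1 day remains after March 30, 2079; 600 − 1 = 599 left.
April 2079 has 30 days: 599 − 30 = 569 left.
May 2079 has 31 days: 569 − 31 = 538 left.
June 2079 has 30 days: 538 − 30 = 508 left.
July 2079 has 31 days: 508 − 31 = 477 left.
August 2079 has 31 days: 477 − 31 = 446 left.
September 2079 has 30 days: 446 − 30 = 416 left.
October 2079 has 31 days: 416 − 31 = 385 left.
November 2079 has 30 days: 385 − 30 = 355 left.
December 2079 has 31 days: 355 − 31 = 324 left.
January 2080 has 31 days: 324 − 31 = 293 left.
February 2080 has 29 days (2080 is a leap year): 293 − 29 = 264 left.
March 2080 has 31 days: 264 − 31 = 233 left.
April 2080 has 30 days: 233 − 30 = 203 left.
May 2080 has 31 days: 203 − 31 = 172 left.
June 2080 has 30 days: 172 − 30 = 142 left.
July 2080 has 31 days: 142 − 31 = 111 left.
August 2080 has 31 days: 111 − 31 = 80 left.
September 2080 has 30 days: 80 − 30 = 50 left.
October 2080 has 31 days: 50 − 31 = 19 left.
19 days into November 2080 → November 19, 2080.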